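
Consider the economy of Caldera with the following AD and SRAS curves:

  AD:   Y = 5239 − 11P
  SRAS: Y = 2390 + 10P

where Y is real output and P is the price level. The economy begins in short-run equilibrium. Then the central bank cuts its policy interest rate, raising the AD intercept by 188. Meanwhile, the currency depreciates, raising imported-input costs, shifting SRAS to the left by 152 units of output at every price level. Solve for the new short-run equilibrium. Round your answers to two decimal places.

After both shocks: AD is Y = 5427 − 11P and SRAS is Y = 2238 + 10P.
Setting them equal: 3189 = 21P, so P = 151.86.
Substituting into AD, Y = 3756.57.

P = 151.86, Y = 3756.57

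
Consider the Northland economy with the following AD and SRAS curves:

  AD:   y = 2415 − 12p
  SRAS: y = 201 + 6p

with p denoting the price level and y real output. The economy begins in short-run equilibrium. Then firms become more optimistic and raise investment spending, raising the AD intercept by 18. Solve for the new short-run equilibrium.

This is a positive demand shock: AD shifts right.
New AD: y = 2433 − 12p.
Set AD = SRAS: 2433 − 12p = 201 + 6p, so 2232 = 18p and p = 124.
y = 2433 − 12·124 = 945.

p = 124, y = 945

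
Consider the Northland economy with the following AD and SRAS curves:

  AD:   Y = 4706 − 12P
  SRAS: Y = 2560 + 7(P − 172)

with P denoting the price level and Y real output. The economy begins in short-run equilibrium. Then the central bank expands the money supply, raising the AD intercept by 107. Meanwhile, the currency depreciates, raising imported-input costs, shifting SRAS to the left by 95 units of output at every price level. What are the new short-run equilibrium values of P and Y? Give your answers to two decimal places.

After both shocks: AD is Y = 4813 − 12P and SRAS is Y = 1261 + 7P.
Setting them equal: 3552 = 19P, so P = 186.95.
Substituting into AD, Y = 2569.63.

P = 186.95, Y = 2569.63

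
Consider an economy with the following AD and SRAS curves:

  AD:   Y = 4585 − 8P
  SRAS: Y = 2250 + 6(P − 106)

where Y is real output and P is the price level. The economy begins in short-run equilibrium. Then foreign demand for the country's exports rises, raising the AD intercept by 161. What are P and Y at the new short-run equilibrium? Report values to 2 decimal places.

This is a positive demand shock: AD shifts right.
New AD: Y = 4746 − 8P.
SRAS can be written Y = 1614 + 6P.
Set AD = SRAS: 4746 − 8P = 1614 + 6P, so 3132 = 14P and P = 223.71.
Substituting into AD, Y = 2956.29.

P = 223.71, Y = 2956.29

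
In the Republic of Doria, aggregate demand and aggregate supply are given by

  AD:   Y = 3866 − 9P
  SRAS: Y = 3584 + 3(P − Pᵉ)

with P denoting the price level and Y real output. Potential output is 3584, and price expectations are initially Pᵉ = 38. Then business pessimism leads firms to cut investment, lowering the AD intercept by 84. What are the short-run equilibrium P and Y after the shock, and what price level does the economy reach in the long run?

Short run: P = 26, Y = 3548. Long run: P = 22.

AD shifts left: new AD is Y = 3782 − 9P. With Pᵉ = 38, SRAS is Y = 3470 + 3P.
Short run: 3782 − 9P = 3470 + 3P gives 312 = 12P, so P = 26 and Y = 3782 − 9·26 = 3548.
Y = 3548 is below potential 3584; expectations adjust and SRAS shifts right until Y = 3584.
Long run: on the new AD curve, 3584 = 3782 − 9P gives P = 22.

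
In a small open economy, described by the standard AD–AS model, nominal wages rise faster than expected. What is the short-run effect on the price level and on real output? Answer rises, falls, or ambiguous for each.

Price level: rises; output: falls

This is an adverse supply shock: SRAS shifts left.
Moving along the downward-sloping AD curve, P rises and Y falls.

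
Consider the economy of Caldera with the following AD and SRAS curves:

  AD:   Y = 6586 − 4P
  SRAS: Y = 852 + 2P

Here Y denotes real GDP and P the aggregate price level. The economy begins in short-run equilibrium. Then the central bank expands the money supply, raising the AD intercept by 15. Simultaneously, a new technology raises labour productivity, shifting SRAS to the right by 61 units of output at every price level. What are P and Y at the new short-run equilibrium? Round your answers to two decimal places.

After both shocks: AD is Y = 6601 − 4P and SRAS is Y = 913 + 2P.
Setting them equal: 5688 = 6P, so P = 948.00.
Substituting into AD, Y = 2809.00.

P = 948.00, Y = 2809.00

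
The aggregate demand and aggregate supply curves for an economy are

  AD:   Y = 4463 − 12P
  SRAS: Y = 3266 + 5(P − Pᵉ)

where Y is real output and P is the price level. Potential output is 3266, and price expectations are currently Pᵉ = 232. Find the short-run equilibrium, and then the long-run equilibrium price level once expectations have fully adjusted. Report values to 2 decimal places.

Short run: with Pᵉ = 232, SRAS is Y = 2106 + 5P. Setting AD = SRAS gives 2357 = 17P, so P = 138.65 and Y = 4463 − 12P = 2799.24.
Output 2799.24 is below potential 3266, so over time expected prices fall and SRAS shifts right until Y returns to 3266.
Long run: Y = 3266 on the AD curve gives 3266 = 4463 − 12P, so P = 99.75.

Short run: P = 138.65, Y = 2799.24. Long run: P = 99.75.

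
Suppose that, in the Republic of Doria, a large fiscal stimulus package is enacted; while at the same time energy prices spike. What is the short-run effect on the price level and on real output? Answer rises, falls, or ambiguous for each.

The first event is a positive demand shock: AD shifts right, which by itself pushes P up and Y up.
The second is an adverse supply shock: SRAS shifts left, which by itself pushes P up and Y down.
Both shocks push P up, so P rises. The two shocks push Y in opposite directions, so the effect on Y is ambiguous.

Price level: rises; output: ambiguous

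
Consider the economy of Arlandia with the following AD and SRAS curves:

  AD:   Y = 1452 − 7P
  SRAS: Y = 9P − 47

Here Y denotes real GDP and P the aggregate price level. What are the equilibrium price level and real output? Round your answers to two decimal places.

P = 93.69, Y = 796.19

Set AD = SRAS: 1452 − 7P = 9P − 47, so 1499 = 16P and P = 93.69.
Substituting into AD, Y = 1452 − 7P = 796.19.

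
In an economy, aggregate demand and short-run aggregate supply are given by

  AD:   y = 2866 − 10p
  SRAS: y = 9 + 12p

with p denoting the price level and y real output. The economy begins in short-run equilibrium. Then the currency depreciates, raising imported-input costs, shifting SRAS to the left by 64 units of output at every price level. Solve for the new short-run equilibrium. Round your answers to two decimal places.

p = 132.77, y = 1538.27

This is a negative supply shock: SRAS shifts left.
New SRAS: y = 12p − 55.
Set AD = SRAS: 2866 − 10p = 12p − 55, so 2921 = 22p and p = 132.77.
Substituting into AD, y = 1538.27.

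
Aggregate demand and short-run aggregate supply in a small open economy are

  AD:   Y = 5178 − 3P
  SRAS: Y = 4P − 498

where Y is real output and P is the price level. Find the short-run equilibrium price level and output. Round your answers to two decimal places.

Set AD = SRAS: 5178 − 3P = 4P − 498, so 5676 = 7P and P = 810.86.
Substituting into AD, Y = 5178 − 3P = 2745.43.

P = 810.86, Y = 2745.43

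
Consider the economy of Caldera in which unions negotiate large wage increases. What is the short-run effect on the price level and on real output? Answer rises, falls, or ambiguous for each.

Price level: rises; output: falls

This is an adverse supply shock: SRAS shifts left.
Moving along the downward-sloping AD curve, P rises and Y falls.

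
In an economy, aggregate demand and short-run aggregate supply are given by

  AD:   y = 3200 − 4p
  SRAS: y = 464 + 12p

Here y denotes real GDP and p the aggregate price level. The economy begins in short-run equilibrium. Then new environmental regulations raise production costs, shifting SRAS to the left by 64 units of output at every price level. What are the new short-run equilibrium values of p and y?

This is a negative supply shock: SRAS shifts left.
New SRAS: y = 400 + 12p.
Set AD = SRAS: 3200 − 4p = 400 + 12p, so 2800 = 16p and p = 175.
y = 3200 − 4·175 = 2500.

p = 175, y = 2500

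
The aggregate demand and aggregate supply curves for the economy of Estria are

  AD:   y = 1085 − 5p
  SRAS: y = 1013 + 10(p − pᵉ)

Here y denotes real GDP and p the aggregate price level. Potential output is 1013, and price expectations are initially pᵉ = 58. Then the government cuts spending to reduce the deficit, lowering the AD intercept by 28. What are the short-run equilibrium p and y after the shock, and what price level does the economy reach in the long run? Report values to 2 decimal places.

Short run: p = 41.60, y = 849.00. Long run: p = 8.80.

AD shifts left: new AD is y = 1057 − 5p. With pᵉ = 58, SRAS is y = 433 + 10p.
Short run: 1057 − 5p = 433 + 10p gives 624 = 15p, so p = 41.60 and y = 1057 − 5p = 849.00.
y = 849.00 is below potential 1013; expectations adjust and SRAS shifts right until y = 1013.
Long run: on the new AD curve, 1013 = 1057 − 5p gives p = 8.80.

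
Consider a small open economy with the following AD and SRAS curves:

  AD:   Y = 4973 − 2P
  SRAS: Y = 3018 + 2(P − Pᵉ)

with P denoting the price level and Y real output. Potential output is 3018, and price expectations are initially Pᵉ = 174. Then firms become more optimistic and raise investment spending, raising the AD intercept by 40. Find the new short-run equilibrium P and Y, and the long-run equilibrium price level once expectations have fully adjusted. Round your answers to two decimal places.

Short run: P = 585.75, Y = 3841.50. Long run: P = 997.50.

AD shifts right: new AD is Y = 5013 − 2P. With Pᵉ = 174, SRAS is Y = 2670 + 2P.
Short run: 5013 − 2P = 2670 + 2P gives 2343 = 4P, so P = 585.75 and Y = 5013 − 2P = 3841.50.
Y = 3841.50 is above potential 3018; expectations adjust and SRAS shifts left until Y = 3018.
Long run: on the new AD curve, 3018 = 5013 − 2P gives P = 997.50.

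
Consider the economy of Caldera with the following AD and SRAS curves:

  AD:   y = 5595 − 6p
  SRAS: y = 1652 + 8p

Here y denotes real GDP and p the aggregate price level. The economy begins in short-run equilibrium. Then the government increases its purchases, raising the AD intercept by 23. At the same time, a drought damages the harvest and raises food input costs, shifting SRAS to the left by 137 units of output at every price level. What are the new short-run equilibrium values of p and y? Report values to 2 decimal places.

p = 293.07, y = 3859.57

After both shocks: AD is y = 5618 − 6p and SRAS is y = 1515 + 8p.
Setting them equal: 4103 = 14p, so p = 293.07.
Substituting into AD, y = 3859.57.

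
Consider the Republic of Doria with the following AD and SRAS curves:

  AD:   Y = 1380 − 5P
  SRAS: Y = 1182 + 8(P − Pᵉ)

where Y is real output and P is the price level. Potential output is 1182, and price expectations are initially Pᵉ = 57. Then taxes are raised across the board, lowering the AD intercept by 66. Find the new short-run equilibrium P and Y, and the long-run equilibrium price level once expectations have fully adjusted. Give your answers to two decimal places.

AD shifts left: new AD is Y = 1314 − 5P. With Pᵉ = 57, SRAS is Y = 726 + 8P.
Short run: 1314 − 5P = 726 + 8P gives 588 = 13P, so P = 45.23 and Y = 1314 − 5P = 1087.85.
Y = 1087.85 is below potential 1182; expectations adjust and SRAS shifts right until Y = 1182.
Long run: on the new AD curve, 1182 = 1314 − 5P gives P = 26.40.

Short run: P = 45.23, Y = 1087.85. Long run: P = 26.40.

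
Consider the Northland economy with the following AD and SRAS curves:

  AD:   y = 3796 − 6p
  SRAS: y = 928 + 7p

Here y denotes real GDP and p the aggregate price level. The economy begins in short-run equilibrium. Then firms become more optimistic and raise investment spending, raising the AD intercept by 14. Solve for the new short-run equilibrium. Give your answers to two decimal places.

p = 221.69, y = 2479.85

This is a positive demand shock: AD shifts right.
New AD: y = 3810 − 6p.
Set AD = SRAS: 3810 − 6p = 928 + 7p, so 2882 = 13p and p = 221.69.
Substituting into AD, y = 2479.85.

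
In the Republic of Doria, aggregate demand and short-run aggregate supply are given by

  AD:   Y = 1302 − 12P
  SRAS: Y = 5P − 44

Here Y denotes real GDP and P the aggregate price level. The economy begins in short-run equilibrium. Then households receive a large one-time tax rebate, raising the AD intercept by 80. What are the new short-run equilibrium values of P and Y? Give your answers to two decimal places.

This is a positive demand shock: AD shifts right.
New AD: Y = 1382 − 12P.
Set AD = SRAS: 1382 − 12P = 5P − 44, so 1426 = 17P and P = 83.88.
Substituting into AD, Y = 375.41.

P = 83.88, Y = 375.41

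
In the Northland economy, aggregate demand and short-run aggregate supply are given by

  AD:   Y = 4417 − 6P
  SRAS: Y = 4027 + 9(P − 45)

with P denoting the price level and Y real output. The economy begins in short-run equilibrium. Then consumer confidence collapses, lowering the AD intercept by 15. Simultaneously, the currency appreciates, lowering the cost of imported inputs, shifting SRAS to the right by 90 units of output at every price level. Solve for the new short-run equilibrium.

P = 46, Y = 4126

After both shocks: AD is Y = 4402 − 6P and SRAS is Y = 3712 + 9P.
Setting them equal: 690 = 15P, so P = 46.
Y = 4402 − 6·46 = 4126.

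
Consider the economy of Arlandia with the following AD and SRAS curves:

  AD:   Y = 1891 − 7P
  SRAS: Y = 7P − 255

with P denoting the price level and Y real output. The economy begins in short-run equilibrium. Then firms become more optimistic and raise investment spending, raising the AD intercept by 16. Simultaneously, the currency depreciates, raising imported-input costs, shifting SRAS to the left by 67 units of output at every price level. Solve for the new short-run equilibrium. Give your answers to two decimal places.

P = 159.21, Y = 792.50

After both shocks: AD is Y = 1907 − 7P and SRAS is Y = 7P − 322.
Setting them equal: 2229 = 14P, so P = 159.21.
Substituting into AD, Y = 792.50.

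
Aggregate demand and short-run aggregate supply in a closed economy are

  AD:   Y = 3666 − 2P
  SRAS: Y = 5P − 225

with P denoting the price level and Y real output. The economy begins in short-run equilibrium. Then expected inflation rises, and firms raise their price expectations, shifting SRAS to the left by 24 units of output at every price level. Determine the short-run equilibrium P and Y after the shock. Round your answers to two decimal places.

This is a negative supply shock: SRAS shifts left.
New SRAS: Y = 5P − 249.
Set AD = SRAS: 3666 − 2P = 5P − 249, so 3915 = 7P and P = 559.29.
Substituting into AD, Y = 2547.43.

P = 559.29, Y = 2547.43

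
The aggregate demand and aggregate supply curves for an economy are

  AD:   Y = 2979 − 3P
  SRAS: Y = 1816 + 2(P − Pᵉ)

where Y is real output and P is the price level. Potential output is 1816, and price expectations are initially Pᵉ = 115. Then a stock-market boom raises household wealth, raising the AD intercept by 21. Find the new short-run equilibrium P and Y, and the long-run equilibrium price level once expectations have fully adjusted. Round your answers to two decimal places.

Short run: P = 282.80, Y = 2151.60. Long run: P = 394.67.

AD shifts right: new AD is Y = 3000 − 3P. With Pᵉ = 115, SRAS is Y = 1586 + 2P.
Short run: 3000 − 3P = 1586 + 2P gives 1414 = 5P, so P = 282.80 and Y = 3000 − 3P = 2151.60.
Y = 2151.60 is above potential 1816; expectations adjust and SRAS shifts left until Y = 1816.
Long run: on the new AD curve, 1816 = 3000 − 3P gives P = 394.67.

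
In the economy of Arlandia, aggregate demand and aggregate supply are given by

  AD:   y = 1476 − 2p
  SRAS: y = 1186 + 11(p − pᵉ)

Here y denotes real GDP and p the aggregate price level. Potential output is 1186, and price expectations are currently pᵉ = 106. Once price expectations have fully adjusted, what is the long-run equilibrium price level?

Short run: with pᵉ = 106, SRAS is y = 20 + 11p. Setting AD = SRAS gives 1456 = 13p, so p = 112 and y = 1476 − 2·112 = 1252.
Output 1252 is above potential 1186, so over time expected prices rise and SRAS shifts left until y returns to 1186.
Long run: y = 1186 on the AD curve gives 1186 = 1476 − 2p, so p = 145.

Long-run p = 145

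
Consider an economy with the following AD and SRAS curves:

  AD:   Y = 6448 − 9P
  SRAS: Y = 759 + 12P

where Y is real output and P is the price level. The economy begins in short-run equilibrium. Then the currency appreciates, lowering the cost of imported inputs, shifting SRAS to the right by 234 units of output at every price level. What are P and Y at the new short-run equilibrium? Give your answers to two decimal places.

This is a positive supply shock: SRAS shifts right.
New SRAS: Y = 993 + 12P.
Set AD = SRAS: 6448 − 9P = 993 + 12P, so 5455 = 21P and P = 259.76.
Substituting into AD, Y = 4110.14.

P = 259.76, Y = 4110.14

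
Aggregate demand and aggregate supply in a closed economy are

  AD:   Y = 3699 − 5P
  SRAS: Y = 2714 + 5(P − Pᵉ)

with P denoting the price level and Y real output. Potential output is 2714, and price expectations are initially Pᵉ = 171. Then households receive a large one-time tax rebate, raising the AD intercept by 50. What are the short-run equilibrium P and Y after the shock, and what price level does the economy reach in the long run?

AD shifts right: new AD is Y = 3749 − 5P. With Pᵉ = 171, SRAS is Y = 1859 + 5P.
Short run: 3749 − 5P = 1859 + 5P gives 1890 = 10P, so P = 189 and Y = 3749 − 5·189 = 2804.
Y = 2804 is above potential 2714; expectations adjust and SRAS shifts left until Y = 2714.
Long run: on the new AD curve, 2714 = 3749 − 5P gives P = 207.

Short run: P = 189, Y = 2804. Long run: P = 207.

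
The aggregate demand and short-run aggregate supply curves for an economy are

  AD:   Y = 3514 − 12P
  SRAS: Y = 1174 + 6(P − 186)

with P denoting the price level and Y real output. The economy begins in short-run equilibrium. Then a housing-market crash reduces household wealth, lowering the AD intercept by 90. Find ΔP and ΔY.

ΔP = -5, ΔY = -30

This is a negative demand shock: AD shifts left.
New AD: Y = 3424 − 12P.
SRAS can be written Y = 58 + 6P.
Set AD = SRAS: 3424 − 12P = 58 + 6P, so 3366 = 18P and P = 187.
Y = 3424 − 12·187 = 1180.
Initially P = 192, Y = 1210, so ΔP = -5 and ΔY = -30.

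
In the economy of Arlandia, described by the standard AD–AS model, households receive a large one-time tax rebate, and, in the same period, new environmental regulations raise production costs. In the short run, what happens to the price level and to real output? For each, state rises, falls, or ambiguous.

Price level: rises; output: ambiguous

The first event is a positive demand shock: AD shifts right, which by itself pushes P up and Y up.
The second is an adverse supply shock: SRAS shifts left, which by itself pushes P up and Y down.
Both shocks push P up, so P rises. The two shocks push Y in opposite directions, so the effect on Y is ambiguous.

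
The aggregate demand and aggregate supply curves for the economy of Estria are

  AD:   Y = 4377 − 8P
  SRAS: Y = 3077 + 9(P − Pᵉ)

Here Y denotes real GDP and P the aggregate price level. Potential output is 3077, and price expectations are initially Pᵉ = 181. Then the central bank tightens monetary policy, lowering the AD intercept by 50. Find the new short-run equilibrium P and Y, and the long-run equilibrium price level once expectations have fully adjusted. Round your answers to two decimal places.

AD shifts left: new AD is Y = 4327 − 8P. With Pᵉ = 181, SRAS is Y = 1448 + 9P.
Short run: 4327 − 8P = 1448 + 9P gives 2879 = 17P, so P = 169.35 and Y = 4327 − 8P = 2972.18.
Y = 2972.18 is below potential 3077; expectations adjust and SRAS shifts right until Y = 3077.
Long run: on the new AD curve, 3077 = 4327 − 8P gives P = 156.25.

Short run: P = 169.35, Y = 2972.18. Long run: P = 156.25.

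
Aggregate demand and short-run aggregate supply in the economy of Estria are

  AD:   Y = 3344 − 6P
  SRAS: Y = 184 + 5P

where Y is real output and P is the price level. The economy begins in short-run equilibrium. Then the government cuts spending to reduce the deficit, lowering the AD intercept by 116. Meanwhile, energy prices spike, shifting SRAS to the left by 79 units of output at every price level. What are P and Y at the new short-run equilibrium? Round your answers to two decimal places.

P = 283.91, Y = 1524.55

After both shocks: AD is Y = 3228 − 6P and SRAS is Y = 105 + 5P.
Setting them equal: 3123 = 11P, so P = 283.91.
Substituting into AD, Y = 1524.55.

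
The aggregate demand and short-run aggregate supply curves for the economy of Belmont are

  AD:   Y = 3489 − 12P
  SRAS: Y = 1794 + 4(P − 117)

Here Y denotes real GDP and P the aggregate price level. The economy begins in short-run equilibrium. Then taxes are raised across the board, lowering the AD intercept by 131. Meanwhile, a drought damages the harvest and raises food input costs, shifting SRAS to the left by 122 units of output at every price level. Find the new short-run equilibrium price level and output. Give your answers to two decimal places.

P = 134.63, Y = 1742.50

After both shocks: AD is Y = 3358 − 12P and SRAS is Y = 1204 + 4P.
Setting them equal: 2154 = 16P, so P = 134.63.
Substituting into AD, Y = 1742.50.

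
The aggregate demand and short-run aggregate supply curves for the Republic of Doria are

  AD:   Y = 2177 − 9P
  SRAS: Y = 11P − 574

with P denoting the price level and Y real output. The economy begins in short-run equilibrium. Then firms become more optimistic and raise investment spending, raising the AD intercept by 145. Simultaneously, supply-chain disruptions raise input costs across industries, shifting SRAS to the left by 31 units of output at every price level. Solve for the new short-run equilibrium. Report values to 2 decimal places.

After both shocks: AD is Y = 2322 − 9P and SRAS is Y = 11P − 605.
Setting them equal: 2927 = 20P, so P = 146.35.
Substituting into AD, Y = 1004.85.

P = 146.35, Y = 1004.85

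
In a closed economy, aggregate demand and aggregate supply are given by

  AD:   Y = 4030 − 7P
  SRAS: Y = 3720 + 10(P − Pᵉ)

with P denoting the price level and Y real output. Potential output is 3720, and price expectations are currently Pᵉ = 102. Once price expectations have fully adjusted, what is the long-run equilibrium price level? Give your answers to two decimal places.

Short run: with Pᵉ = 102, SRAS is Y = 2700 + 10P. Setting AD = SRAS gives 1330 = 17P, so P = 78.24 and Y = 4030 − 7P = 3482.35.
Output 3482.35 is below potential 3720, so over time expected prices fall and SRAS shifts right until Y returns to 3720.
Long run: Y = 3720 on the AD curve gives 3720 = 4030 − 7P, so P = 44.29.

Long-run P = 44.29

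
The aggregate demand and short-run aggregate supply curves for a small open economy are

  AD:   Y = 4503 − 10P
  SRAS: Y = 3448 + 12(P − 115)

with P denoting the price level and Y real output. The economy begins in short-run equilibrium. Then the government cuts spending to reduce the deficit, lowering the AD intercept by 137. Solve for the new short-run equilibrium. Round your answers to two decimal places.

This is a negative demand shock: AD shifts left.
New AD: Y = 4366 − 10P.
SRAS can be written Y = 2068 + 12P.
Set AD = SRAS: 4366 − 10P = 2068 + 12P, so 2298 = 22P and P = 104.45.
Substituting into AD, Y = 3321.45.

P = 104.45, Y = 3321.45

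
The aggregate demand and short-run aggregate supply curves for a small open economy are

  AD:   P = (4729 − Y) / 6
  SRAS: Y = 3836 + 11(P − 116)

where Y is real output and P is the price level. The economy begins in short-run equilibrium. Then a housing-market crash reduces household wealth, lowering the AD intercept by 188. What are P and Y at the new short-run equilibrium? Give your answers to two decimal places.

P = 116.53, Y = 3841.82

This is a negative demand shock: AD shifts left.
New AD: Y = 4541 − 6P.
SRAS can be written Y = 2560 + 11P.
Set AD = SRAS: 4541 − 6P = 2560 + 11P, so 1981 = 17P and P = 116.53.
Substituting into AD, Y = 3841.82.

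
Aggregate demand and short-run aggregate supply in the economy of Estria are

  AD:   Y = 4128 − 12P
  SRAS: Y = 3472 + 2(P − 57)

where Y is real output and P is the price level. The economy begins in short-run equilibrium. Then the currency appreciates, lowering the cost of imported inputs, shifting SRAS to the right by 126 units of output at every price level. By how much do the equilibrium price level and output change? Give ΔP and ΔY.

ΔP = -9, ΔY = +108

This is a positive supply shock: SRAS shifts right.
New SRAS: Y = 3484 + 2P.
Set AD = SRAS: 4128 − 12P = 3484 + 2P, so 644 = 14P and P = 46.
Y = 4128 − 12·46 = 3576.
Initially P = 55, Y = 3468, so ΔP = -9 and ΔY = +108.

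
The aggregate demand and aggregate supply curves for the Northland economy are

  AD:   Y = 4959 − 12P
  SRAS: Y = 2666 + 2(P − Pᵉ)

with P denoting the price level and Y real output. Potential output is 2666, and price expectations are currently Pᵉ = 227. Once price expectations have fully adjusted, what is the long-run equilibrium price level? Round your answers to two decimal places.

Short run: with Pᵉ = 227, SRAS is Y = 2212 + 2P. Setting AD = SRAS gives 2747 = 14P, so P = 196.21 and Y = 4959 − 12P = 2604.43.
Output 2604.43 is below potential 2666, so over time expected prices fall and SRAS shifts right until Y returns to 2666.
Long run: Y = 2666 on the AD curve gives 2666 = 4959 − 12P, so P = 191.08.

Long-run P = 191.08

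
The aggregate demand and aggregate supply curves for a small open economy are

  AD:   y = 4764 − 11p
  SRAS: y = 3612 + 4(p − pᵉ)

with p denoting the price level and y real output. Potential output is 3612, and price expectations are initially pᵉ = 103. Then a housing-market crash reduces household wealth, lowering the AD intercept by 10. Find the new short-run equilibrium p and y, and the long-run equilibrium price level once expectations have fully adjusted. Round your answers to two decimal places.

Short run: p = 103.60, y = 3614.40. Long run: p = 103.82.

AD shifts left: new AD is y = 4754 − 11p. With pᵉ = 103, SRAS is y = 3200 + 4p.
Short run: 4754 − 11p = 3200 + 4p gives 1554 = 15p, so p = 103.60 and y = 4754 − 11p = 3614.40.
y = 3614.40 is above potential 3612; expectations adjust and SRAS shifts left until y = 3612.
Long run: on the new AD curve, 3612 = 4754 − 11p gives p = 103.82.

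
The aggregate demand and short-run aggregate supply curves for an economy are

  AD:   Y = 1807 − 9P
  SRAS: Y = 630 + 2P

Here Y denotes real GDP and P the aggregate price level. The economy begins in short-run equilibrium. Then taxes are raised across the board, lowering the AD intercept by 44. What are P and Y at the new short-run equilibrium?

P = 103, Y = 836

This is a negative demand shock: AD shifts left.
New AD: Y = 1763 − 9P.
Set AD = SRAS: 1763 − 9P = 630 + 2P, so 1133 = 11P and P = 103.
Y = 1763 − 9·103 = 836.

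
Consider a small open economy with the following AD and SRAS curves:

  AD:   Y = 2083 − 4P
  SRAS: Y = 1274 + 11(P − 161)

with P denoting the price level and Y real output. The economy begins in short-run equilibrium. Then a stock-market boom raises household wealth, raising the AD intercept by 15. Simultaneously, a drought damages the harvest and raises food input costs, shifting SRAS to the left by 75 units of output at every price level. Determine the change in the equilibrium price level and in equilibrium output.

ΔP = +6, ΔY = -9

After both shocks: AD is Y = 2098 − 4P and SRAS is Y = 11P − 572.
Setting them equal: 2670 = 15P, so P = 178.
Y = 2098 − 4·178 = 1386.
Initially P = 172, Y = 1395, so ΔP = +6 and ΔY = -9.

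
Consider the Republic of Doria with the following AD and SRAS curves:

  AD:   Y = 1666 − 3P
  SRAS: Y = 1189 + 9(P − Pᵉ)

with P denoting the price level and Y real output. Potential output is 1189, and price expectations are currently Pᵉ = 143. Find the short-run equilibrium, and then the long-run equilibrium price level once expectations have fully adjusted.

Short run: with Pᵉ = 143, SRAS is Y = 9P − 98. Setting AD = SRAS gives 1764 = 12P, so P = 147 and Y = 1666 − 3·147 = 1225.
Output 1225 is above potential 1189, so over time expected prices rise and SRAS shifts left until Y returns to 1189.
Long run: Y = 1189 on the AD curve gives 1189 = 1666 − 3P, so P = 159.

Short run: P = 147, Y = 1225. Long run: P = 159.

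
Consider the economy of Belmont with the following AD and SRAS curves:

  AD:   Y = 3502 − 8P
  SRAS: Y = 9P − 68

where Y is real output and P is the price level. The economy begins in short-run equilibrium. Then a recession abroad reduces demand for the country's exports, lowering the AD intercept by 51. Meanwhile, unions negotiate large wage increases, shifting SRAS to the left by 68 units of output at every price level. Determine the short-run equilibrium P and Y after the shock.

After both shocks: AD is Y = 3451 − 8P and SRAS is Y = 9P − 136.
Setting them equal: 3587 = 17P, so P = 211.
Y = 3451 − 8·211 = 1763.

P = 211, Y = 1763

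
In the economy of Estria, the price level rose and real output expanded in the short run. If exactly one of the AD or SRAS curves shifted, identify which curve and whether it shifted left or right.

P rose and Y rose. An AD shift moves P and Y in the same direction; an SRAS shift moves them in opposite directions.
Here P and Y moved in the same direction, so the AD curve shifted.
Since Y rose, AD shifted right.

AD shifted right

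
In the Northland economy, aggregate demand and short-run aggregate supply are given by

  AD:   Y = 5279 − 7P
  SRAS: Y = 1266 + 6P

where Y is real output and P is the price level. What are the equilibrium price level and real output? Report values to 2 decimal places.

Set AD = SRAS: 5279 − 7P = 1266 + 6P, so 4013 = 13P and P = 308.69.
Substituting into AD, Y = 5279 − 7P = 3118.15.

P = 308.69, Y = 3118.15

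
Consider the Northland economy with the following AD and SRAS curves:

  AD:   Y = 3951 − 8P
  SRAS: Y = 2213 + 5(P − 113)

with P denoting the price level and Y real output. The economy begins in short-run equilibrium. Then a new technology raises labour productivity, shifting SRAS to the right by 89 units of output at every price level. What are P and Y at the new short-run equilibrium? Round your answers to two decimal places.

This is a positive supply shock: SRAS shifts right.
New SRAS: Y = 1737 + 5P.
Set AD = SRAS: 3951 − 8P = 1737 + 5P, so 2214 = 13P and P = 170.31.
Substituting into AD, Y = 2588.54.

P = 170.31, Y = 2588.54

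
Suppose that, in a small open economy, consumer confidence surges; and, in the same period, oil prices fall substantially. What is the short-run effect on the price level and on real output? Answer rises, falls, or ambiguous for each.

The first event is a positive demand shock: AD shifts right, which by itself pushes P up and Y up.
The second is a favourable supply shock: SRAS shifts right, which by itself pushes P down and Y up.
The two shocks push P in opposite directions, so the effect on P is ambiguous. Both shocks push Y up, so Y rises.

Price level: ambiguous; output: rises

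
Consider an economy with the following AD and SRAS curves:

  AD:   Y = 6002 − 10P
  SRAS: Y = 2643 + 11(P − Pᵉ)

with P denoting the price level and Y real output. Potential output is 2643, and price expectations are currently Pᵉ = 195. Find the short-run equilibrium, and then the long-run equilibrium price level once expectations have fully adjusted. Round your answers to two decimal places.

Short run: with Pᵉ = 195, SRAS is Y = 498 + 11P. Setting AD = SRAS gives 5504 = 21P, so P = 262.10 and Y = 6002 − 10P = 3381.05.
Output 3381.05 is above potential 2643, so over time expected prices rise and SRAS shifts left until Y returns to 2643.
Long run: Y = 2643 on the AD curve gives 2643 = 6002 − 10P, so P = 335.90.

Short run: P = 262.10, Y = 3381.05. Long run: P = 335.90.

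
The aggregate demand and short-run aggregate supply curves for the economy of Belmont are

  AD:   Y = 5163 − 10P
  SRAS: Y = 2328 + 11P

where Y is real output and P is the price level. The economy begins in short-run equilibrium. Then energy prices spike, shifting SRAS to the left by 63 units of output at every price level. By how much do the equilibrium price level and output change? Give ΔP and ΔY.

ΔP = +3, ΔY = -30

This is a negative supply shock: SRAS shifts left.
New SRAS: Y = 2265 + 11P.
Set AD = SRAS: 5163 − 10P = 2265 + 11P, so 2898 = 21P and P = 138.
Y = 5163 − 10·138 = 3783.
Initially P = 135, Y = 3813, so ΔP = +3 and ΔY = -30.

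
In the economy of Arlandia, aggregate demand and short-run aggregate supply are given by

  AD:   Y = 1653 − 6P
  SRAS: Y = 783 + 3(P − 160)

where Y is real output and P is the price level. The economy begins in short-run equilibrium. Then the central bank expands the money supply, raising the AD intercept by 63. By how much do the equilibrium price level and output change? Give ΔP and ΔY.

ΔP = +7, ΔY = +21

This is a positive demand shock: AD shifts right.
New AD: Y = 1716 − 6P.
SRAS can be written Y = 303 + 3P.
Set AD = SRAS: 1716 − 6P = 303 + 3P, so 1413 = 9P and P = 157.
Y = 1716 − 6·157 = 774.
Initially P = 150, Y = 753, so ΔP = +7 and ΔY = +21.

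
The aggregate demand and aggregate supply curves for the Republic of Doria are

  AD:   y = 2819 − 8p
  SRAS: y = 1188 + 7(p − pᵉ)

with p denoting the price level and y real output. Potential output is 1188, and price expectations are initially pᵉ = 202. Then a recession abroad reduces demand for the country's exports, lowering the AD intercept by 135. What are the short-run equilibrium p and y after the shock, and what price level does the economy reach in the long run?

AD shifts left: new AD is y = 2684 − 8p. With pᵉ = 202, SRAS is y = 7p − 226.
Short run: 2684 − 8p = 7p − 226 gives 2910 = 15p, so p = 194 and y = 2684 − 8·194 = 1132.
y = 1132 is below potential 1188; expectations adjust and SRAS shifts right until y = 1188.
Long run: on the new AD curve, 1188 = 2684 − 8p gives p = 187.

Short run: p = 194, y = 1132. Long run: p = 187.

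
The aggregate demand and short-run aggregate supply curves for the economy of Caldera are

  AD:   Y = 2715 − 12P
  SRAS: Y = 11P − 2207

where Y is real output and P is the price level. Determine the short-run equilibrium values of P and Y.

Set AD = SRAS: 2715 − 12P = 11P − 2207, so 4922 = 23P and P = 214.
Then Y = 2715 − 12·214 = 147.

P = 214, Y = 147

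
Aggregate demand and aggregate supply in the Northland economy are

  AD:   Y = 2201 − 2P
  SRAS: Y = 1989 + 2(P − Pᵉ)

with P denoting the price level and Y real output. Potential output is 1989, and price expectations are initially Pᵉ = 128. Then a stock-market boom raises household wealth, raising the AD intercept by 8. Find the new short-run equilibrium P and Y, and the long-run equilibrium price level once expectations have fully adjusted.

AD shifts right: new AD is Y = 2209 − 2P. With Pᵉ = 128, SRAS is Y = 1733 + 2P.
Short run: 2209 − 2P = 1733 + 2P gives 476 = 4P, so P = 119 and Y = 2209 − 2·119 = 1971.
Y = 1971 is below potential 1989; expectations adjust and SRAS shifts right until Y = 1989.
Long run: on the new AD curve, 1989 = 2209 − 2P gives P = 110.

Short run: P = 119, Y = 1971. Long run: P = 110.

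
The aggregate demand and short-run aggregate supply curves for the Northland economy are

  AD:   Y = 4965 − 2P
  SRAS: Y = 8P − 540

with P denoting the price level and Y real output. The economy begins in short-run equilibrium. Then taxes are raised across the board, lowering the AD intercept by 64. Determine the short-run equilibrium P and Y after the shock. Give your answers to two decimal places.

P = 544.10, Y = 3812.80

This is a negative demand shock: AD shifts left.
New AD: Y = 4901 − 2P.
Set AD = SRAS: 4901 − 2P = 8P − 540, so 5441 = 10P and P = 544.10.
Substituting into AD, Y = 3812.80.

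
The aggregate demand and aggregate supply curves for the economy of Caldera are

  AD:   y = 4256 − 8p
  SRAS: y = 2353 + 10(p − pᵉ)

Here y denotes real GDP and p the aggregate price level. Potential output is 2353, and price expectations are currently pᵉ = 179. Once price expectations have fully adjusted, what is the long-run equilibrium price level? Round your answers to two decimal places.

Short run: with pᵉ = 179, SRAS is y = 563 + 10p. Setting AD = SRAS gives 3693 = 18p, so p = 205.17 and y = 4256 − 8p = 2614.67.
Output 2614.67 is above potential 2353, so over time expected prices rise and SRAS shifts left until y returns to 2353.
Long run: y = 2353 on the AD curve gives 2353 = 4256 − 8p, so p = 237.88.

Long-run p = 237.88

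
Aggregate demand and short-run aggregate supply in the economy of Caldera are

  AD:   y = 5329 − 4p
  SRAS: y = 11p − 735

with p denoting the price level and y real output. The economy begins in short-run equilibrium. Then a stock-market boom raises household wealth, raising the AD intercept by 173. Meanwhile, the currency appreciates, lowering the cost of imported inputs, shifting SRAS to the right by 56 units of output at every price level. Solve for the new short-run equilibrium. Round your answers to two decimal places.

p = 412.07, y = 3853.73

After both shocks: AD is y = 5502 − 4p and SRAS is y = 11p − 679.
Setting them equal: 6181 = 15p, so p = 412.07.
Substituting into AD, y = 3853.73.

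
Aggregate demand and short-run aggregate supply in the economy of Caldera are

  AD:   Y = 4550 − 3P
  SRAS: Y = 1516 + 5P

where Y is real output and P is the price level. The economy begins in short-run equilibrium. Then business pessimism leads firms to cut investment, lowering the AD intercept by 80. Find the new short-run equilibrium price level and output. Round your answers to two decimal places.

This is a negative demand shock: AD shifts left.
New AD: Y = 4470 − 3P.
Set AD = SRAS: 4470 − 3P = 1516 + 5P, so 2954 = 8P and P = 369.25.
Substituting into AD, Y = 3362.25.

P = 369.25, Y = 3362.25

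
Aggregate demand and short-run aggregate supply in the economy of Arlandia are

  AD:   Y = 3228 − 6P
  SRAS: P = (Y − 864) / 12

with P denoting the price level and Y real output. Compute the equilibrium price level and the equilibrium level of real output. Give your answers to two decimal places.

Rearrange SRAS to Y = 864 + 12P.
Set AD = SRAS: 3228 − 6P = 864 + 12P, so 2364 = 18P and P = 131.33.
Substituting into AD, Y = 3228 − 6P = 2440.00.

P = 131.33, Y = 2440.00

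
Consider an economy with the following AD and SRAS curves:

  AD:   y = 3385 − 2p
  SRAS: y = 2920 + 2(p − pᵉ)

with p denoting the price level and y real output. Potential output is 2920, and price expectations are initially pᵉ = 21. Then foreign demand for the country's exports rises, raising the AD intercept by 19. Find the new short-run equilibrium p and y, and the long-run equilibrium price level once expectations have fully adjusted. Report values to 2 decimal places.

Short run: p = 131.50, y = 3141.00. Long run: p = 242.00.

AD shifts right: new AD is y = 3404 − 2p. With pᵉ = 21, SRAS is y = 2878 + 2p.
Short run: 3404 − 2p = 2878 + 2p gives 526 = 4p, so p = 131.50 and y = 3404 − 2p = 3141.00.
y = 3141.00 is above potential 2920; expectations adjust and SRAS shifts left until y = 2920.
Long run: on the new AD curve, 2920 = 3404 − 2p gives p = 242.00.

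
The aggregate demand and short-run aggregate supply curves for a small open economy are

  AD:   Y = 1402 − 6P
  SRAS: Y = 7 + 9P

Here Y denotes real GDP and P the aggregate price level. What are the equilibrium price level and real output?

Set AD = SRAS: 1402 − 6P = 7 + 9P, so 1395 = 15P and P = 93.
Then Y = 1402 − 6·93 = 844.

P = 93, Y = 844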